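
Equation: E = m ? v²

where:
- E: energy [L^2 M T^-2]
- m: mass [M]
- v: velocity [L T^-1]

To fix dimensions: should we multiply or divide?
multiplication (×): E = m × v²

E [L^2 M T^-2]; m [M]; v² [L^2 T^-2].
m × v² → [L^2 M T^-2] ✓
m ÷ v² → [L^-2 M T^2] ✗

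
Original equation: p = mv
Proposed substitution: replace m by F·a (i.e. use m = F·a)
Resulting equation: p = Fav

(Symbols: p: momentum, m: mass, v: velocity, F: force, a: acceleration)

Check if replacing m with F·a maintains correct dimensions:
No

[m] = [M] and [F·a] = [L^2 M T^-4]. These differ, so the substitution replaces a quantity by one of different dimensions and the result p = Fav has LHS [L M T^-1] vs RHS [L^3 M T^-5] — inconsistent.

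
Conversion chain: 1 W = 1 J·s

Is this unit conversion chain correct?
The chain is incorrect (it contains an error).

Incorrect: Watt is J/s, not J·s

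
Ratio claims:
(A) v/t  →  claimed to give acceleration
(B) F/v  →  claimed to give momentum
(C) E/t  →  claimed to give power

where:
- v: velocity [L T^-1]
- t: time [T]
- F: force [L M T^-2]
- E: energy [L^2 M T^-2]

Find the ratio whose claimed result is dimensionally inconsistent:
(B) F/v does not give momentum

(A) v/t: [L T^-2] = acceleration [L T^-2] ✓
(B) F/v: [M T^-1] ≠ momentum [L M T^-1] ✗
(C) E/t: [L^2 M T^-3] = power [L^2 M T^-3] ✓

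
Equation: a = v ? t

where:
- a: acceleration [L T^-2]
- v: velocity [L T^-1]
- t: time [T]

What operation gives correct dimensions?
division (÷): a = v ÷ t

a [L T^-2]; v [L T^-1]; t [T].
v × t → [L] ✗
v ÷ t → [L T^-2] ✓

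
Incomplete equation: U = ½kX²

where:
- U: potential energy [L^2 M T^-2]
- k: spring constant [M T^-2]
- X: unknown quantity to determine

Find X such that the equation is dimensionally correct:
X = x (displacement), dimensions [L]

U has dimensions [L^2 M T^-2]; the rest of the RHS (½k) has dimensions [M T^-2].
So X² must have dimensions [L^2], i.e. X has dimensions [L] — X = x (displacement).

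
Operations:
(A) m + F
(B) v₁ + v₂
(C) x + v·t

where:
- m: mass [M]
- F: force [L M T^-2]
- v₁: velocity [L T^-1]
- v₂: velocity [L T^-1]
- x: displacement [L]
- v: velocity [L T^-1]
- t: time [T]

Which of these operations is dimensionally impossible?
(A) m + F

(A) m + F: m [M] and F [L M T^-2] — different dimensions cannot be added/subtracted ✗
(B) v₁ + v₂: v₁ [L T^-1] and v₂ [L T^-1] — same dimensions ✓
(C) x + v·t: x [L] and v·t [L] — same dimensions ✓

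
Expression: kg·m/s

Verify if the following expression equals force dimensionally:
No

The expression kg·m/s has dimensions [L M T^-1], but force has dimensions [L M T^-2].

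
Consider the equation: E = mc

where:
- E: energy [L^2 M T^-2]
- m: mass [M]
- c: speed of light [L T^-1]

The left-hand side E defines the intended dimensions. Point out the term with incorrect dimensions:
The right-hand side term mc

E has dimensions [L^2 M T^-2], but mc has dimensions [L M T^-1], so the term mc is dimensionally wrong for E.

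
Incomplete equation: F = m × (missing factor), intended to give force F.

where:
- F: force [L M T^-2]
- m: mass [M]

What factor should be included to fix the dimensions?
a (acceleration), dimensions [L T^-2]

F has dimensions [L M T^-2] and m has dimensions [M].
The missing factor must have dimensions [L M T^-2] / [M] = [L T^-2], i.e. acceleration (a).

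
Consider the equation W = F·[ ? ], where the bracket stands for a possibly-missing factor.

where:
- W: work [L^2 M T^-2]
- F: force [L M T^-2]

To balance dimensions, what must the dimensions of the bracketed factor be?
[L] — length (e.g. a distance d)

W has dimensions [L^2 M T^-2]; F has dimensions [L M T^-2].
The bracketed factor must supply [L^2 M T^-2] / [L M T^-2] = [L].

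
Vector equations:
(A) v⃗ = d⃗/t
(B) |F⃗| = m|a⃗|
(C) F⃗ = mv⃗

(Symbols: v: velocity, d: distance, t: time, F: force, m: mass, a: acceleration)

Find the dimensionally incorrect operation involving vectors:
(C) F⃗ = mv⃗

(A) v⃗ = d⃗/t: LHS [L T^-1], RHS [L T^-1] ✓ — displacement (vector) divided by time (scalar)
(B) |F⃗| = m|a⃗|: LHS [L M T^-2], RHS [L M T^-2] ✓ — magnitudes of vectors are scalars
(C) F⃗ = mv⃗: LHS [L M T^-2], RHS [L M T^-1] ✗ — mass times velocity is momentum, not force; should be ma⃗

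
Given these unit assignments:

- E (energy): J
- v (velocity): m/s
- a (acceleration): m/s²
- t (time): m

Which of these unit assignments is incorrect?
t

The variable t (time) should have units s, not m.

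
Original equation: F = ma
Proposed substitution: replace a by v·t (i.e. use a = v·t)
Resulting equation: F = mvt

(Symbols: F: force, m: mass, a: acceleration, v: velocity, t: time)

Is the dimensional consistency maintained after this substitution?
No

[a] = [L T^-2] and [v·t] = [L]. These differ, so the substitution replaces a quantity by one of different dimensions and the result F = mvt has LHS [L M T^-2] vs RHS [L M] — inconsistent.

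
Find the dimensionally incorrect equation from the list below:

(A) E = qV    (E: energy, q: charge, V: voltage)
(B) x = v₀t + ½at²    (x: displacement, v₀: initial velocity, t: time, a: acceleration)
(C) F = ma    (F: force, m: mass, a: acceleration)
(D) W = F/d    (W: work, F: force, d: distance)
(D) W = F/d

The equation (D) W = F/d is dimensionally incorrect.

LHS (W): [L^2 M T^-2]
RHS (F/d): [M T^-2] ✗

The dimensions do not match. The other three equations balance.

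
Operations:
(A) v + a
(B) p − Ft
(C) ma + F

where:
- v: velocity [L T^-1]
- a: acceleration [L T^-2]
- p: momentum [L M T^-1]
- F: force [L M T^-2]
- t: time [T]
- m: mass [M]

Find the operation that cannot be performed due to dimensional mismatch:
(A) v + a

(A) v + a: v [L T^-1] and a [L T^-2] — different dimensions cannot be added/subtracted ✗
(B) p − Ft: p [L M T^-1] and Ft [L M T^-1] — same dimensions ✓
(C) ma + F: ma [L M T^-2] and F [L M T^-2] — same dimensions ✓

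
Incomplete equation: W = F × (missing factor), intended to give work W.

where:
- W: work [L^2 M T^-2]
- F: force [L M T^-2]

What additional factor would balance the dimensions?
d (distance), dimensions [L]

W has dimensions [L^2 M T^-2] and F has dimensions [L M T^-2].
The missing factor must have dimensions [L^2 M T^-2] / [L M T^-2] = [L], i.e. distance (d).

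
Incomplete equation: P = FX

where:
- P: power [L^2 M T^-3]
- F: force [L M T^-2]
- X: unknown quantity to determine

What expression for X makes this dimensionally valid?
X = v (velocity), dimensions [L T^-1]

P has dimensions [L^2 M T^-3]; the rest of the RHS (F) has dimensions [L M T^-2].
So X must have dimensions [L T^-1] — X = v (velocity).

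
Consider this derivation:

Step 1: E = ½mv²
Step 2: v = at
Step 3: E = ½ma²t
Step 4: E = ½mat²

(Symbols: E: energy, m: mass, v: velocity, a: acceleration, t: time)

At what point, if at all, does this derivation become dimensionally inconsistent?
Step 3

Step 1: E = ½mv² → LHS [L^2 M T^-2], RHS [L^2 M T^-2] ✓
Step 2: v = at → LHS [L T^-1], RHS [L T^-1] ✓
Step 3: E = ½ma²t → LHS [L^2 M T^-2], RHS [L^2 M T^-3] ✗

The first dimensional inconsistency appears in step 3: E = ½ma²t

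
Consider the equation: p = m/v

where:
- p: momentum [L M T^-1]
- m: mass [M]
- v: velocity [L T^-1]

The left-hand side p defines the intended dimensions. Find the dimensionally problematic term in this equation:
The right-hand side term m/v

p has dimensions [L M T^-1], but m/v has dimensions [L^-1 M T], so the term m/v is dimensionally wrong for p.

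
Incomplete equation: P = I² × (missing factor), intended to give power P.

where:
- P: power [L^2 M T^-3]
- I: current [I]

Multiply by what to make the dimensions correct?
R (resistance), dimensions [I^-2 L^2 M T^-3]

P has dimensions [L^2 M T^-3] and I² has dimensions [I^2].
The missing factor must have dimensions [L^2 M T^-3] / [I^2] = [I^-2 L^2 M T^-3], i.e. resistance (R).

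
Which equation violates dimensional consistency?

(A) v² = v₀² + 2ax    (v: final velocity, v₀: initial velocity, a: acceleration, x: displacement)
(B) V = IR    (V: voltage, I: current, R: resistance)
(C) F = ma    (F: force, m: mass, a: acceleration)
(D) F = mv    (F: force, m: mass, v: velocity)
(D) F = mv

The equation (D) F = mv is dimensionally incorrect.

LHS (F): [L M T^-2]
RHS (mv): [L M T^-1] ✗

The dimensions do not match. The other three equations balance.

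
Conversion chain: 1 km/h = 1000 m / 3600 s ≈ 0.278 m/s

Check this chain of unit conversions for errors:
The chain is correct (no errors).

Correct: 1 km = 1000 m, 1 h = 3600 s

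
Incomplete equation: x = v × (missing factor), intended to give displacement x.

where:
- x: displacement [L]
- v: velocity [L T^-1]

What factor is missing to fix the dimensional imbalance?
t (time), dimensions [T]

x has dimensions [L] and v has dimensions [L T^-1].
The missing factor must have dimensions [L] / [L T^-1] = [T], i.e. time (t).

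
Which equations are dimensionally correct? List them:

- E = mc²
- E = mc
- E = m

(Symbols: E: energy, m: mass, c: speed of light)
Dimensionally correct: E = mc²
Dimensionally incorrect: E = mc, E = m
Ordered (correct first, then incorrect): E = mc², E = mc, E = m

- E = mc²: LHS [L^2 M T^-2], RHS [L^2 M T^-2] → correct ✓
- E = mc: LHS [L^2 M T^-2], RHS [L M T^-1] → incorrect ✗
- E = m: LHS [L^2 M T^-2], RHS [M] → incorrect ✗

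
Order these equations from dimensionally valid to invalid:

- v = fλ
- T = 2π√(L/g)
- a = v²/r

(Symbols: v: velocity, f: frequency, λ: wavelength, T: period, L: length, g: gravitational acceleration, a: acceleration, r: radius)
Dimensionally correct: v = fλ, T = 2π√(L/g), a = v²/r
Dimensionally incorrect: none
Ordered (correct first, then incorrect): v = fλ, T = 2π√(L/g), a = v²/r

- v = fλ: LHS [L T^-1], RHS [L T^-1] → correct ✓
- T = 2π√(L/g): LHS [T], RHS [T] → correct ✓
- a = v²/r: LHS [L T^-2], RHS [L T^-2] → correct ✓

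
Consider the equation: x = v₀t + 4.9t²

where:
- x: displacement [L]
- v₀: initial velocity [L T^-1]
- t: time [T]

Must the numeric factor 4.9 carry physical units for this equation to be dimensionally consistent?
Yes

x has dimensions [L], while t² alone has dimensions [T^2]. For the equation to balance, the factor 4.9 must carry dimensions [L T^-2] — it is a dimensional constant (a numerical value of a physical quantity with its units suppressed), not a pure number.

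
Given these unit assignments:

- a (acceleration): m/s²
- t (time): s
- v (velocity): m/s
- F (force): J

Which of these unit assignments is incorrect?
F

The variable F (force) should have units N, not J.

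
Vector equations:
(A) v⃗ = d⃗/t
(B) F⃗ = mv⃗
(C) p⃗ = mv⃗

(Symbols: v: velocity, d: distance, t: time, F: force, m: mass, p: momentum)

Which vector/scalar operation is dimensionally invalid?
(B) F⃗ = mv⃗

(A) v⃗ = d⃗/t: LHS [L T^-1], RHS [L T^-1] ✓ — displacement (vector) divided by time (scalar)
(B) F⃗ = mv⃗: LHS [L M T^-2], RHS [L M T^-1] ✗ — mass times velocity is momentum, not force; should be ma⃗
(C) p⃗ = mv⃗: LHS [L M T^-1], RHS [L M T^-1] ✓ — mass (scalar) times velocity (vector)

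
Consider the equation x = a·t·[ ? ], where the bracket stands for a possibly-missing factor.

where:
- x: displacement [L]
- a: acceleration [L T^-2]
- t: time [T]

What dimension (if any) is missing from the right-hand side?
[T] — time (e.g. t)

x has dimensions [L]; a·t has dimensions [L T^-1].
The bracketed factor must supply [L] / [L T^-1] = [T].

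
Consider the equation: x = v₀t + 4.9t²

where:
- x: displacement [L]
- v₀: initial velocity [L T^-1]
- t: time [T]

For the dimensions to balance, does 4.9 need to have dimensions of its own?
Yes

x has dimensions [L], while t² alone has dimensions [T^2]. For the equation to balance, the factor 4.9 must carry dimensions [L T^-2] — it is a dimensional constant (a numerical value of a physical quantity with its units suppressed), not a pure number.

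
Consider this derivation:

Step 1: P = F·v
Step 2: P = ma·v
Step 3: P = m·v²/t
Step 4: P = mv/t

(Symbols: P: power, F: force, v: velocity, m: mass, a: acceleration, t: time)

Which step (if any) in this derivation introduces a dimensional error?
Step 4

Step 1: P = F·v → LHS [L^2 M T^-3], RHS [L^2 M T^-3] ✓
Step 2: P = ma·v → LHS [L^2 M T^-3], RHS [L^2 M T^-3] ✓
Step 3: P = m·v²/t → LHS [L^2 M T^-3], RHS [L^2 M T^-3] ✓
Step 4: P = mv/t → LHS [L^2 M T^-3], RHS [L M T^-2] ✗

The first dimensional inconsistency appears in step 4: P = mv/t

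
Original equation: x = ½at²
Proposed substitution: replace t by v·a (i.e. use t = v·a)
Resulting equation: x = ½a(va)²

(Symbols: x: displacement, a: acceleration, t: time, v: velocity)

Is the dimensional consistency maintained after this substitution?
No

[t] = [T] and [v·a] = [L^2 T^-3]. These differ, so the substitution replaces a quantity by one of different dimensions and the result x = ½a(va)² has LHS [L] vs RHS [L^5 T^-8] — inconsistent.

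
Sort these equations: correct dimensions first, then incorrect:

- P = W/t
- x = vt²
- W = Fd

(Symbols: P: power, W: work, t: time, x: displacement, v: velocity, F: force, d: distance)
Dimensionally correct: P = W/t, W = Fd
Dimensionally incorrect: x = vt²
Ordered (correct first, then incorrect): P = W/t, W = Fd, x = vt²

- P = W/t: LHS [L^2 M T^-3], RHS [L^2 M T^-3] → correct ✓
- x = vt²: LHS [L], RHS [L T] → incorrect ✗
- W = Fd: LHS [L^2 M T^-2], RHS [L^2 M T^-2] → correct ✓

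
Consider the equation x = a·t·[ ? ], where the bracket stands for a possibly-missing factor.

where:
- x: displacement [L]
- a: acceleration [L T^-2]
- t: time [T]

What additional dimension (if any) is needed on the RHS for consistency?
[T] — time (e.g. t)

x has dimensions [L]; a·t has dimensions [L T^-1].
The bracketed factor must supply [L] / [L T^-1] = [T].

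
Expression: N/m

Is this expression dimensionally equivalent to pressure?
No

The expression N/m has dimensions [M T^-2], but pressure has dimensions [L^-1 M T^-2].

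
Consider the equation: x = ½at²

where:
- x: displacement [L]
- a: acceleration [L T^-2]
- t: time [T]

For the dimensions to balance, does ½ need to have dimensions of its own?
No

x has dimensions [L] and at² already has dimensions [L], so the equation balances without ½ contributing any dimensions. ½ is a pure (dimensionless) number; changing or removing it would not affect dimensional consistency.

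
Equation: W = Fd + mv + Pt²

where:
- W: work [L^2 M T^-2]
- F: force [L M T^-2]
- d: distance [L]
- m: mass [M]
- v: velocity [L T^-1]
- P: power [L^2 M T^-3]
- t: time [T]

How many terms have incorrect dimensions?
2

LHS W: [L^2 M T^-2]
- Fd: [L^2 M T^-2] ✓
- mv: [L M T^-1] ✗
- Pt²: [L^2 M T^-1] ✗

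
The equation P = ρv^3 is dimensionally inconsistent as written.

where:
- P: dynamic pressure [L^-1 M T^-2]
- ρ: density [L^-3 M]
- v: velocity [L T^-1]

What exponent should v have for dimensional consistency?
The exponent of v should be 2: P = ρv^2

The LHS P has dimensions [L^-1 M T^-2]; v has dimensions [L T^-1].
As written, the RHS ρv^3 (exponent 3 on v) has dimensions [M T^-3], which does not match.
With exponent 2, the RHS ρv^2 has dimensions [L^-1 M T^-2], matching the LHS.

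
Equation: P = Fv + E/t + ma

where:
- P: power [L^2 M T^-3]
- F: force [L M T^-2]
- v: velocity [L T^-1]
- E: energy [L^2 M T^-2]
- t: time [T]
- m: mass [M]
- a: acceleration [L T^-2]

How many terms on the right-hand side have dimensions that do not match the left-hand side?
1

LHS P: [L^2 M T^-3]
- Fv: [L^2 M T^-3] ✓
- E/t: [L^2 M T^-3] ✓
- ma: [L M T^-2] ✗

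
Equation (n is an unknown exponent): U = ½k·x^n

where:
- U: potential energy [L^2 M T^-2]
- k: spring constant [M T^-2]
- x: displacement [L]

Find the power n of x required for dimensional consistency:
n = 2

U has dimensions [L^2 M T^-2]; x has dimensions [L].
The rest of the RHS has dimensions [M T^-2], so x^n must supply [L^2].
With n = 2: ½k·x^2 has dimensions [L^2 M T^-2], matching the LHS ✓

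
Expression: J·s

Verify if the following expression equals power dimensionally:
No

The expression J·s has dimensions [L^2 M T^-1], but power has dimensions [L^2 M T^-3].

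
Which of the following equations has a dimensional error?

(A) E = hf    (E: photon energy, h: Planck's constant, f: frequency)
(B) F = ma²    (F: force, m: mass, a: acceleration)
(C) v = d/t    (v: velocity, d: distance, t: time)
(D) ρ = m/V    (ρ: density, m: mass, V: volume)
(B) F = ma²

The equation (B) F = ma² is dimensionally incorrect.

LHS (F): [L M T^-2]
RHS (ma²): [L^2 M T^-4] ✗

The dimensions do not match. The other three equations balance.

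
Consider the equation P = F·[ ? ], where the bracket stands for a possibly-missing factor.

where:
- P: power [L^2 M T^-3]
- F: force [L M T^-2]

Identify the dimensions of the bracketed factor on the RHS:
[L T^-1] — velocity (e.g. v)

P has dimensions [L^2 M T^-3]; F has dimensions [L M T^-2].
The bracketed factor must supply [L^2 M T^-3] / [L M T^-2] = [L T^-1].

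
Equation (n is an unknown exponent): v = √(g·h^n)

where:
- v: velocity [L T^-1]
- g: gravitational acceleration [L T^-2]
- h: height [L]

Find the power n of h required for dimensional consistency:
n = 1

v has dimensions [L T^-1]; h has dimensions [L].
With n = 1: √(g·h^1) has dimensions [L T^-1], matching the LHS ✓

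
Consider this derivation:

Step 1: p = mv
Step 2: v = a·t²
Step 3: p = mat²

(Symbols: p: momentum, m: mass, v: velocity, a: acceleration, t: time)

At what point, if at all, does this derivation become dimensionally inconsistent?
Step 2

Step 1: p = mv → LHS [L M T^-1], RHS [L M T^-1] ✓
Step 2: v = a·t² → LHS [L T^-1], RHS [L] ✗

The first dimensional inconsistency appears in step 2: v = a·t²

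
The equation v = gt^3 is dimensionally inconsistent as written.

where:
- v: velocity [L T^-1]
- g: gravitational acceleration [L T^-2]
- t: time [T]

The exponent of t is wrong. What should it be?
The exponent of t should be 1: v = gt

The LHS v has dimensions [L T^-1]; t has dimensions [T].
As written, the RHS gt^3 (exponent 3 on t) has dimensions [L T], which does not match.
With exponent 1, the RHS gt has dimensions [L T^-1], matching the LHS.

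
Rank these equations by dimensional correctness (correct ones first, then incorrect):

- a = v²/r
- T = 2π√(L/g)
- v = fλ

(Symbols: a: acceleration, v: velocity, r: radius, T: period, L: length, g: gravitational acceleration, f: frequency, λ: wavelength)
Dimensionally correct: a = v²/r, T = 2π√(L/g), v = fλ
Dimensionally incorrect: none
Ordered (correct first, then incorrect): a = v²/r, T = 2π√(L/g), v = fλ

- a = v²/r: LHS [L T^-2], RHS [L T^-2] → correct ✓
- T = 2π√(L/g): LHS [T], RHS [T] → correct ✓
- v = fλ: LHS [L T^-1], RHS [L T^-1] → correct ✓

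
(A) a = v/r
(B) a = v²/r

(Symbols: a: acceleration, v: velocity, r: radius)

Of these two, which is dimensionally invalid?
(A)

(A) a = v/r: LHS [L T^-2], RHS [T^-1] ✗
(B) a = v²/r: LHS [L T^-2], RHS [L T^-2] ✓

Expression (A) a = v/r is dimensionally incorrect.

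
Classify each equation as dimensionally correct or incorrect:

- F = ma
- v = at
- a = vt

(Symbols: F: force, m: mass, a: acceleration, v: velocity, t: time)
Dimensionally correct: F = ma, v = at
Dimensionally incorrect: a = vt
Ordered (correct first, then incorrect): F = ma, v = at, a = vt

- F = ma: LHS [L M T^-2], RHS [L M T^-2] → correct ✓
- v = at: LHS [L T^-1], RHS [L T^-1] → correct ✓
- a = vt: LHS [L T^-2], RHS [L] → incorrect ✗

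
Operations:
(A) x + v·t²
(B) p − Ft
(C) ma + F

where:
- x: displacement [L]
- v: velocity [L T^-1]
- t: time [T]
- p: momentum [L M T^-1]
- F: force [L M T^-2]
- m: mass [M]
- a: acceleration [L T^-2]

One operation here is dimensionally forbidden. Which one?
(A) x + v·t²

(A) x + v·t²: x [L] and v·t² [L T] — different dimensions cannot be added/subtracted ✗
(B) p − Ft: p [L M T^-1] and Ft [L M T^-1] — same dimensions ✓
(C) ma + F: ma [L M T^-2] and F [L M T^-2] — same dimensions ✓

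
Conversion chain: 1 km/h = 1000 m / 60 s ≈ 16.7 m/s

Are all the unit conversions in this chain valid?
The chain is incorrect (it contains an error).

Incorrect: 1 h = 3600 s, not 60 s (1 km/h ≈ 0.278 m/s)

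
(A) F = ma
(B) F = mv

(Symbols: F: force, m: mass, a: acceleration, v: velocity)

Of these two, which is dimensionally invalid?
(B)

(A) F = ma: LHS [L M T^-2], RHS [L M T^-2] ✓
(B) F = mv: LHS [L M T^-2], RHS [L M T^-1] ✗

Expression (B) F = mv is dimensionally incorrect.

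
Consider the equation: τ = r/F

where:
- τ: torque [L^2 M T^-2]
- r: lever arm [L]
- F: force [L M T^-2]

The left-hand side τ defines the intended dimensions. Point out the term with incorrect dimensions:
The right-hand side term r/F

τ has dimensions [L^2 M T^-2], but r/F has dimensions [M^-1 T^2], so the term r/F is dimensionally wrong for τ.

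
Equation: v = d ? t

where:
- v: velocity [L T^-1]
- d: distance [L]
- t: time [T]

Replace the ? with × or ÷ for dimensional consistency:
division (÷): v = d ÷ t

v [L T^-1]; d [L]; t [T].
d × t → [L T] ✗
d ÷ t → [L T^-1] ✓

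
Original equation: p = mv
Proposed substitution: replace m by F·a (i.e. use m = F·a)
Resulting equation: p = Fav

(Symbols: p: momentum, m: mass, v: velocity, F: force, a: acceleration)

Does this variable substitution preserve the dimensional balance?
No

[m] = [M] and [F·a] = [L^2 M T^-4]. These differ, so the substitution replaces a quantity by one of different dimensions and the result p = Fav has LHS [L M T^-1] vs RHS [L^3 M T^-5] — inconsistent.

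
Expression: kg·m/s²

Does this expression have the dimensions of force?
Yes

The expression kg·m/s² has dimensions [L M T^-2], which is exactly force [L M T^-2].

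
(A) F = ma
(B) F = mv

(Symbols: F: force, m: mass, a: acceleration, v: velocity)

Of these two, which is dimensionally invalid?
(B)

(A) F = ma: LHS [L M T^-2], RHS [L M T^-2] ✓
(B) F = mv: LHS [L M T^-2], RHS [L M T^-1] ✗

Expression (B) F = mv is dimensionally incorrect.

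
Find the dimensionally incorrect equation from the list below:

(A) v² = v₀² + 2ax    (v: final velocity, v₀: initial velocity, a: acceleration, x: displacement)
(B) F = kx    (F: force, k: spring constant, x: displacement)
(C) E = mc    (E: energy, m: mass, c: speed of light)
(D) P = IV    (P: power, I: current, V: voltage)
(C) E = mc

The equation (C) E = mc is dimensionally incorrect.

LHS (E): [L^2 M T^-2]
RHS (mc): [L M T^-1] ✗

The dimensions do not match. The other three equations balance.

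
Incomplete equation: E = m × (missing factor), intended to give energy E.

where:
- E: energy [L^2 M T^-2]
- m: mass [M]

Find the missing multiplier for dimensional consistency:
v² (velocity squared), dimensions [L^2 T^-2]

E has dimensions [L^2 M T^-2] and m has dimensions [M].
The missing factor must have dimensions [L^2 M T^-2] / [M] = [L^2 T^-2], i.e. velocity squared (v²).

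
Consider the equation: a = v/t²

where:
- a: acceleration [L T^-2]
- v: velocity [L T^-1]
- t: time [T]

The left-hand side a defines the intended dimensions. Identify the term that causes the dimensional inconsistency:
The right-hand side term v/t²

a has dimensions [L T^-2], but v/t² has dimensions [L T^-3], so the term v/t² is dimensionally wrong for a.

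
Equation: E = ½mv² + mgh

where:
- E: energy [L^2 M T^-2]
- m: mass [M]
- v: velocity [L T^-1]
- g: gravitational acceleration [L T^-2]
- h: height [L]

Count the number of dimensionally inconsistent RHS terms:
0

LHS E: [L^2 M T^-2]
- ½mv²: [L^2 M T^-2] ✓
- mgh: [L^2 M T^-2] ✓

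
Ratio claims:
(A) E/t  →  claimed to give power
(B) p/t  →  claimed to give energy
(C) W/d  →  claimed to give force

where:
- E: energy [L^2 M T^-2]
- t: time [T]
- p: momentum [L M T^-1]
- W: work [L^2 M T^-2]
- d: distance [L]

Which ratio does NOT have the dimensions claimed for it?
(B) p/t does not give energy

(A) E/t: [L^2 M T^-3] = power [L^2 M T^-3] ✓
(B) p/t: [L M T^-2] ≠ energy [L^2 M T^-2] ✗
(C) W/d: [L M T^-2] = force [L M T^-2] ✓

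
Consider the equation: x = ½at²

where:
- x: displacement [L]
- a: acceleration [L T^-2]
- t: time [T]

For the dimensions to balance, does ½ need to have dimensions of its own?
No

x has dimensions [L] and at² already has dimensions [L], so the equation balances without ½ contributing any dimensions. ½ is a pure (dimensionless) number; changing or removing it would not affect dimensional consistency.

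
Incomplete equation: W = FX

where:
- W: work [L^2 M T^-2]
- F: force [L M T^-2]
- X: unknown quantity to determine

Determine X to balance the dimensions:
X = d (distance), dimensions [L]

W has dimensions [L^2 M T^-2]; the rest of the RHS (F) has dimensions [L M T^-2].
So X must have dimensions [L] — X = d (distance).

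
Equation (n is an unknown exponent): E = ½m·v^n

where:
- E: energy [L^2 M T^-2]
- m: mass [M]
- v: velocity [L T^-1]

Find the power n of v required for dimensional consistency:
n = 2

E has dimensions [L^2 M T^-2]; v has dimensions [L T^-1].
The rest of the RHS has dimensions [M], so v^n must supply [L^2 T^-2].
With n = 2: ½m·v^2 has dimensions [L^2 M T^-2], matching the LHS ✓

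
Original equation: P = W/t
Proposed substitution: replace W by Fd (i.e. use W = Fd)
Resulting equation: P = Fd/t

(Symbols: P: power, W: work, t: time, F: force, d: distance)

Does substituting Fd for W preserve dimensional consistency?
Yes

[W] = [L^2 M T^-2] and [Fd] = [L^2 M T^-2]. These match, so the substitution replaces a quantity by one of the same dimensions and the result P = Fd/t has LHS [L^2 M T^-3] vs RHS [L^2 M T^-3] — still consistent.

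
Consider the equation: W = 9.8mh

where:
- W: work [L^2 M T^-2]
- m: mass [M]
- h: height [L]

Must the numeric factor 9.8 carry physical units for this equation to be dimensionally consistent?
Yes

W has dimensions [L^2 M T^-2], while mh alone has dimensions [L M]. For the equation to balance, the factor 9.8 must carry dimensions [L T^-2] — it is a dimensional constant (a numerical value of a physical quantity with its units suppressed), not a pure number.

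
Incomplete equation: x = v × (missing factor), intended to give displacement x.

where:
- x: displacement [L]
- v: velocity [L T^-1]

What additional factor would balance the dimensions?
t (time), dimensions [T]

x has dimensions [L] and v has dimensions [L T^-1].
The missing factor must have dimensions [L] / [L T^-1] = [T], i.e. time (t).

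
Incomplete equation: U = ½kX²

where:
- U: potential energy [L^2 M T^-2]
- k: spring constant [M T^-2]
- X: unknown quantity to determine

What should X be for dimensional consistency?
X = x (displacement), dimensions [L]

U has dimensions [L^2 M T^-2]; the rest of the RHS (½k) has dimensions [M T^-2].
So X² must have dimensions [L^2], i.e. X has dimensions [L] — X = x (displacement).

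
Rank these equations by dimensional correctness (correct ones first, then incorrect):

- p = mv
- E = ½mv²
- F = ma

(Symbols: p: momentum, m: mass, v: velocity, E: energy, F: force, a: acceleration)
Dimensionally correct: p = mv, E = ½mv², F = ma
Dimensionally incorrect: none
Ordered (correct first, then incorrect): p = mv, E = ½mv², F = ma

- p = mv: LHS [L M T^-1], RHS [L M T^-1] → correct ✓
- E = ½mv²: LHS [L^2 M T^-2], RHS [L^2 M T^-2] → correct ✓
- F = ma: LHS [L M T^-2], RHS [L M T^-2] → correct ✓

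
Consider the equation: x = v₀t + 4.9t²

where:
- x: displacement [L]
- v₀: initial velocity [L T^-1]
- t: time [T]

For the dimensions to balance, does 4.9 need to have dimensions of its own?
Yes

x has dimensions [L], while t² alone has dimensions [T^2]. For the equation to balance, the factor 4.9 must carry dimensions [L T^-2] — it is a dimensional constant (a numerical value of a physical quantity with its units suppressed), not a pure number.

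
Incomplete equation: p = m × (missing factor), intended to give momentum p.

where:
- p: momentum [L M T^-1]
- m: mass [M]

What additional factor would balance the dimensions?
v (velocity), dimensions [L T^-1]

p has dimensions [L M T^-1] and m has dimensions [M].
The missing factor must have dimensions [L M T^-1] / [M] = [L T^-1], i.e. velocity (v).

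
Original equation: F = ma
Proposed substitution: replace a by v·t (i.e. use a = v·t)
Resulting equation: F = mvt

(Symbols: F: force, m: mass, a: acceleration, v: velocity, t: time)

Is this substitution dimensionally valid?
No

[a] = [L T^-2] and [v·t] = [L]. These differ, so the substitution replaces a quantity by one of different dimensions and the result F = mvt has LHS [L M T^-2] vs RHS [L M] — inconsistent.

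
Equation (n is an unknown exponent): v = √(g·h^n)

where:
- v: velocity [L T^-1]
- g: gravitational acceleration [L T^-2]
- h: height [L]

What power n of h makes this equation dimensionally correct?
n = 1

v has dimensions [L T^-1]; h has dimensions [L].
With n = 1: √(g·h^1) has dimensions [L T^-1], matching the LHS ✓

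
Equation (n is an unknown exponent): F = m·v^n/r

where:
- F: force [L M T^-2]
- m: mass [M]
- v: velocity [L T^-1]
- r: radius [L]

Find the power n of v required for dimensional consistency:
n = 2

F has dimensions [L M T^-2]; v has dimensions [L T^-1].
The rest of the RHS has dimensions [L^-1 M], so v^n must supply [L^2 T^-2].
With n = 2: m·v^2/r has dimensions [L M T^-2], matching the LHS ✓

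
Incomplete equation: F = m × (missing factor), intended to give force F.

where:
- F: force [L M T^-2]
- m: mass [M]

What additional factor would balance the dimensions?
a (acceleration), dimensions [L T^-2]

F has dimensions [L M T^-2] and m has dimensions [M].
The missing factor must have dimensions [L M T^-2] / [M] = [L T^-2], i.e. acceleration (a).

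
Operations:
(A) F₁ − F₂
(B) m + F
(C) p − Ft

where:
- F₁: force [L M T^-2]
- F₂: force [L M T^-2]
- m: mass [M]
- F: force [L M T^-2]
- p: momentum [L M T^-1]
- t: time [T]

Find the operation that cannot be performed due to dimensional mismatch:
(B) m + F

(A) F₁ − F₂: F₁ [L M T^-2] and F₂ [L M T^-2] — same dimensions ✓
(B) m + F: m [M] and F [L M T^-2] — different dimensions cannot be added/subtracted ✗
(C) p − Ft: p [L M T^-1] and Ft [L M T^-1] — same dimensions ✓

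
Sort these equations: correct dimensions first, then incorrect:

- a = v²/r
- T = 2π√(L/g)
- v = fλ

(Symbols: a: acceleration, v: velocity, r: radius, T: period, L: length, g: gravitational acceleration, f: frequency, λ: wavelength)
Dimensionally correct: a = v²/r, T = 2π√(L/g), v = fλ
Dimensionally incorrect: none
Ordered (correct first, then incorrect): a = v²/r, T = 2π√(L/g), v = fλ

- a = v²/r: LHS [L T^-2], RHS [L T^-2] → correct ✓
- T = 2π√(L/g): LHS [T], RHS [T] → correct ✓
- v = fλ: LHS [L T^-1], RHS [L T^-1] → correct ✓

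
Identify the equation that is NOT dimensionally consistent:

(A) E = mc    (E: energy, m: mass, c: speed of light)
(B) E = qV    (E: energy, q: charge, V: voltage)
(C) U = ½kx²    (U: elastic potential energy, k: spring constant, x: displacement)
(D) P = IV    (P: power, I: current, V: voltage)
(A) E = mc

The equation (A) E = mc is dimensionally incorrect.

LHS (E): [L^2 M T^-2]
RHS (mc): [L M T^-1] ✗

The dimensions do not match. The other three equations balance.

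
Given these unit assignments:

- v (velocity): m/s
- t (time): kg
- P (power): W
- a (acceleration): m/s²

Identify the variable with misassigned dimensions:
t

The variable t (time) should have units s, not kg.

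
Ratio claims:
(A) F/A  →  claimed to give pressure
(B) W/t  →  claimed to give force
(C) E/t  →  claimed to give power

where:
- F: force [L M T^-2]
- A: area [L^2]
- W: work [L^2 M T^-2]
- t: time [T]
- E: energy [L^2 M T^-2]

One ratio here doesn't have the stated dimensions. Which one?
(B) W/t does not give force

(A) F/A: [L^-1 M T^-2] = pressure [L^-1 M T^-2] ✓
(B) W/t: [L^2 M T^-3] ≠ force [L M T^-2] ✗
(C) E/t: [L^2 M T^-3] = power [L^2 M T^-3] ✓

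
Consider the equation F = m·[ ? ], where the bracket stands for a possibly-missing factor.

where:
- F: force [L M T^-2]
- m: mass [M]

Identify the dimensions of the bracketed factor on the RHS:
[L T^-2] — acceleration (e.g. a)

F has dimensions [L M T^-2]; m has dimensions [M].
The bracketed factor must supply [L M T^-2] / [M] = [L T^-2].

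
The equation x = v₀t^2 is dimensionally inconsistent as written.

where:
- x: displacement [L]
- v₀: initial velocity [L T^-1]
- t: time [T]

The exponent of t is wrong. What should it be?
The exponent of t should be 1: x = v₀t

The LHS x has dimensions [L]; t has dimensions [T].
As written, the RHS v₀t^2 (exponent 2 on t) has dimensions [L T], which does not match.
With exponent 1, the RHS v₀t has dimensions [L], matching the LHS.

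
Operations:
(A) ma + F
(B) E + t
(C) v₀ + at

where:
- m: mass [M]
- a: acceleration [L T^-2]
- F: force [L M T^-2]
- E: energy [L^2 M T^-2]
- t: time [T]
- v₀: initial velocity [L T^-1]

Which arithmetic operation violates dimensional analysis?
(B) E + t

(A) ma + F: ma [L M T^-2] and F [L M T^-2] — same dimensions ✓
(B) E + t: E [L^2 M T^-2] and t [T] — different dimensions cannot be added/subtracted ✗
(C) v₀ + at: v₀ [L T^-1] and at [L T^-1] — same dimensions ✓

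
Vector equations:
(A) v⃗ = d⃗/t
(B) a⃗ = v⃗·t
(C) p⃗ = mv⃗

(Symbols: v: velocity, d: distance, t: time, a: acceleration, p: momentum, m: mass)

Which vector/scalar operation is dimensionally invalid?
(B) a⃗ = v⃗·t

(A) v⃗ = d⃗/t: LHS [L T^-1], RHS [L T^-1] ✓ — displacement (vector) divided by time (scalar)
(B) a⃗ = v⃗·t: LHS [L T^-2], RHS [L] ✗ — acceleration is velocity per time; should be v⃗/t
(C) p⃗ = mv⃗: LHS [L M T^-1], RHS [L M T^-1] ✓ — mass (scalar) times velocity (vector)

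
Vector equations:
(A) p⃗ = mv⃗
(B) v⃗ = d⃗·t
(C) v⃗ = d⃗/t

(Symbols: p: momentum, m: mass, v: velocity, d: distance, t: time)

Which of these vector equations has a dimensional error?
(B) v⃗ = d⃗·t

(A) p⃗ = mv⃗: LHS [L M T^-1], RHS [L M T^-1] ✓ — mass (scalar) times velocity (vector)
(B) v⃗ = d⃗·t: LHS [L T^-1], RHS [L T] ✗ — velocity is displacement per time; should be d⃗/t
(C) v⃗ = d⃗/t: LHS [L T^-1], RHS [L T^-1] ✓ — displacement (vector) divided by time (scalar)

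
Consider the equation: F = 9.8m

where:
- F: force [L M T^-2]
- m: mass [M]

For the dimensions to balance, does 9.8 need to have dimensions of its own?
Yes

F has dimensions [L M T^-2], while m alone has dimensions [M]. For the equation to balance, the factor 9.8 must carry dimensions [L T^-2] — it is a dimensional constant (a numerical value of a physical quantity with its units suppressed), not a pure number.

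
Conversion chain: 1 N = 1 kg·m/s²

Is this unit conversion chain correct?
The chain is correct (no errors).

Correct: Newton is defined as kg·m/s²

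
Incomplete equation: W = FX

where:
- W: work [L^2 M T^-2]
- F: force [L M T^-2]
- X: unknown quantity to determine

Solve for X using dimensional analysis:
X = d (distance), dimensions [L]

W has dimensions [L^2 M T^-2]; the rest of the RHS (F) has dimensions [L M T^-2].
So X must have dimensions [L] — X = d (distance).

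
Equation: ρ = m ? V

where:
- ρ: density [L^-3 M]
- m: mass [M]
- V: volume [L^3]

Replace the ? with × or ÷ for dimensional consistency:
division (÷): ρ = m ÷ V

ρ [L^-3 M]; m [M]; V [L^3].
m × V → [L^3 M] ✗
m ÷ V → [L^-3 M] ✓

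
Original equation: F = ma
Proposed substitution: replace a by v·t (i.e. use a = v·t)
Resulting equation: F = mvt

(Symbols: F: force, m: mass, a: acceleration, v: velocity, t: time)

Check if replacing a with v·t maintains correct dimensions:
No

[a] = [L T^-2] and [v·t] = [L]. These differ, so the substitution replaces a quantity by one of different dimensions and the result F = mvt has LHS [L M T^-2] vs RHS [L M] — inconsistent.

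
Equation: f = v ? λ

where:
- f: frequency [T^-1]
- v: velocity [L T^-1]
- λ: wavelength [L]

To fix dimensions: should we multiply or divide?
division (÷): f = v ÷ λ

f [T^-1]; v [L T^-1]; λ [L].
v × λ → [L^2 T^-1] ✗
v ÷ λ → [T^-1] ✓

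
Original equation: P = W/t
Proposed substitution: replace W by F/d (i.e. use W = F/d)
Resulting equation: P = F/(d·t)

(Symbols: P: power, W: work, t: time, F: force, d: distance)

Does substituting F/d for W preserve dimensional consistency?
No

[W] = [L^2 M T^-2] and [F/d] = [M T^-2]. These differ, so the substitution replaces a quantity by one of different dimensions and the result P = F/(d·t) has LHS [L^2 M T^-3] vs RHS [M T^-3] — inconsistent.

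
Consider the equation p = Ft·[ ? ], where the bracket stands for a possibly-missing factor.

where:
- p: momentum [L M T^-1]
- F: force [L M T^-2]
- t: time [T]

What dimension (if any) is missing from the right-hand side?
Nothing is missing — the bracketed factor must be dimensionless.

p has dimensions [L M T^-1] and Ft already has dimensions [L M T^-1], so p = Ft is dimensionally complete.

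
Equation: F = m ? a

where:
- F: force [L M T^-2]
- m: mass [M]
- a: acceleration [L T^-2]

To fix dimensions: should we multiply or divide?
multiplication (×): F = m × a

F [L M T^-2]; m [M]; a [L T^-2].
m × a → [L M T^-2] ✓
m ÷ a → [L^-1 M T^2] ✗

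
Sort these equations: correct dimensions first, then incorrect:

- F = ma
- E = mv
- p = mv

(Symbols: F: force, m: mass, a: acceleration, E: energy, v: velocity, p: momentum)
Dimensionally correct: F = ma, p = mv
Dimensionally incorrect: E = mv
Ordered (correct first, then incorrect): F = ma, p = mv, E = mv

- F = ma: LHS [L M T^-2], RHS [L M T^-2] → correct ✓
- E = mv: LHS [L^2 M T^-2], RHS [L M T^-1] → incorrect ✗
- p = mv: LHS [L M T^-1], RHS [L M T^-1] → correct ✓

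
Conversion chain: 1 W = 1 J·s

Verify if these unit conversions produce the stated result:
The chain is incorrect (it contains an error).

Incorrect: Watt is J/s, not J·s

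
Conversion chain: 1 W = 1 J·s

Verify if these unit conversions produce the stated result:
The chain is incorrect (it contains an error).

Incorrect: Watt is J/s, not J·s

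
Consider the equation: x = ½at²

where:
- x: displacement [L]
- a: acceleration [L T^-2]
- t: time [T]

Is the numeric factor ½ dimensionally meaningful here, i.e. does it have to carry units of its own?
No

x has dimensions [L] and at² already has dimensions [L], so the equation balances without ½ contributing any dimensions. ½ is a pure (dimensionless) number; changing or removing it would not affect dimensional consistency.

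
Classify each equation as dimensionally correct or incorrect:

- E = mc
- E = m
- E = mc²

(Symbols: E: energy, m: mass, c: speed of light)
Dimensionally correct: E = mc²
Dimensionally incorrect: E = mc, E = m
Ordered (correct first, then incorrect): E = mc², E = mc, E = m

- E = mc: LHS [L^2 M T^-2], RHS [L M T^-1] → incorrect ✗
- E = m: LHS [L^2 M T^-2], RHS [M] → incorrect ✗
- E = mc²: LHS [L^2 M T^-2], RHS [L^2 M T^-2] → correct ✓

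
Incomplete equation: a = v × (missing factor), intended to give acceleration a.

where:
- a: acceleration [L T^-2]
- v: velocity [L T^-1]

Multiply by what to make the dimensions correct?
1/t (inverse time), dimensions [T^-1]

a has dimensions [L T^-2] and v has dimensions [L T^-1].
The missing factor must have dimensions [L T^-2] / [L T^-1] = [T^-1], i.e. inverse time (1/t).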